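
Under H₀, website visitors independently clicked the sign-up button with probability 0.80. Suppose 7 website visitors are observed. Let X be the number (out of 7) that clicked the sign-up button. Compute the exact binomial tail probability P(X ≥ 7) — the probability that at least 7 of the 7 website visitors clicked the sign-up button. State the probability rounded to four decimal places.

X is binomial with n = 7 and p = 0.80.
P(X ≥ 7) = C(7,7)·0.80^7·0.20^0.
= 0.209715 = 0.2097.

P = 0.2097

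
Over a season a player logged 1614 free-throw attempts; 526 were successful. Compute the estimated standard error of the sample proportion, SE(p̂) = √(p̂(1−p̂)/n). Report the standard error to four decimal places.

p̂ = 526/1614 = 0.32590.
p̂(1−p̂) = 0.219689.
SE = √(0.219689/1614) = √0.000136115 = 0.0117.

SE = 0.0117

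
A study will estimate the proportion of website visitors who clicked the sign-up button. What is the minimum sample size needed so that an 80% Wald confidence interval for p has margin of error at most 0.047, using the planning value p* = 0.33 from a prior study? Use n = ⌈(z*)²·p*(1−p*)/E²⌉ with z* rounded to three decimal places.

The 80% critical value is z* = 1.282.
p*(1−p*) = 0.33·0.67 = 0.2211.
(z*)²·p*(1−p*)/E² = 1.643524·0.2211/0.002209 = 164.501.
Rounding up, n = 165.

n = 165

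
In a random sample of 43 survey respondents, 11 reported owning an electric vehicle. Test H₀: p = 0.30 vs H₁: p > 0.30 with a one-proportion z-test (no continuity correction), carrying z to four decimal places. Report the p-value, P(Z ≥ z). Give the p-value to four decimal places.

Sample proportion p̂ = 11/43 = 0.25581.
SE₀ = √(0.30·0.70/43) = 0.069884.
Test statistic (full precision, shown to 4 dp): z = (11/43 − 0.30)/SE₀ ≈ -0.6323.
From the standard normal, P(Z ≥ z) = 0.7364.

p-value = 0.7364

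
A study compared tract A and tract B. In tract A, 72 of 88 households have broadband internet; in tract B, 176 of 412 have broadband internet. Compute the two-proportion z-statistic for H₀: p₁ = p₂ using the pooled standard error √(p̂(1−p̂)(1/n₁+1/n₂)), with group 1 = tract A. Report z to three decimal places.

z = 6.659

p̂₁ = 72/88 = 0.81818, p̂₂ = 176/412 = 0.42718.
Pooled p̂ = (72+176)/(88+412) = 248/500 = 0.49600.
SE = √[p̂(1−p̂)(1/n₁+1/n₂)] = √[0.49600·0.50400·(1/88+1/412)] ≈ 0.058715.
z = 0.39100/0.058715 = 6.659.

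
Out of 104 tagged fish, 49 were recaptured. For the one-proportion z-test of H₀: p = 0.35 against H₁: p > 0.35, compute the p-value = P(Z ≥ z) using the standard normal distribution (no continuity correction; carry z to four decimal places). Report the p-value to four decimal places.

With x = 49 successes in n = 104, p̂ = 0.47115.
SE₀ = √(0.35·0.65/104) = 0.046771.
z = (p̂ − p₀)/SE = (49/104 − 0.35)/0.046771 ≈ 2.5904.
p-value = P(Z ≥ z) with z = 2.5904 → 0.0048.

p-value = 0.0048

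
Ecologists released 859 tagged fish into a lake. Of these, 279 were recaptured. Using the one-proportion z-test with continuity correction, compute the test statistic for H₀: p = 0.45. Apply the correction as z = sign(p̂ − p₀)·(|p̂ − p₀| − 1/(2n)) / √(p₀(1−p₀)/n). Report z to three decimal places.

p̂ = 279/859 = 0.32480. p̂ − p₀ = -0.125204.
1/(2n) = 0.000582.
Corrected numerator: |-0.125204| − 0.000582 = 0.124622.
Under H₀, SE = √(p₀(1−p₀)/n) = √(0.45·0.55/859) = √0.000288126 = 0.016974.
z = (−)0.124622/0.016974 = -7.342.

z = -7.342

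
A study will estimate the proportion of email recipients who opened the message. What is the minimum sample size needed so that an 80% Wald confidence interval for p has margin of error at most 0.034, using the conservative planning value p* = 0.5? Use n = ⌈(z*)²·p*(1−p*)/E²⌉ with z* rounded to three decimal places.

n = 356

The 80% critical value is z* = 1.282.
p*(1−p*) = 0.50·0.50 = 0.2500.
(z*)²·p*(1−p*)/E² = 1.643524·0.2500/0.001156 = 355.433.
Rounding up, n = 356.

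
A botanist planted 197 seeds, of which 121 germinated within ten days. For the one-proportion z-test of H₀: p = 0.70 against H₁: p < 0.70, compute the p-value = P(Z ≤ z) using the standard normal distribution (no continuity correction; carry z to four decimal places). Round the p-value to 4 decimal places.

p-value = 0.0043

The sample proportion is 121/197 = 0.61421.
Under H₀, SE = √(p₀(1−p₀)/n) = √(0.70·0.30/197) = √0.001065990 = 0.032649.
z = (p̂ − p₀)/SE = (121/197 − 0.70)/0.032649 ≈ -2.6275.
p-value = P(Z ≤ z) with z = -2.6275 → 0.0043.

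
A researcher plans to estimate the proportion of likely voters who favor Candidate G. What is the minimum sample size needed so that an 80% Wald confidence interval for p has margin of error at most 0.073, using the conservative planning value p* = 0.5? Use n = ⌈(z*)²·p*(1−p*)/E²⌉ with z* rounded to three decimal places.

n = 78

The 80% critical value is z* = 1.282.
p*(1−p*) = 0.50·0.50 = 0.2500.
Required n before rounding: 1.643524 × 0.2500 / 0.073² = 77.103.
⌈77.103⌉ = 78.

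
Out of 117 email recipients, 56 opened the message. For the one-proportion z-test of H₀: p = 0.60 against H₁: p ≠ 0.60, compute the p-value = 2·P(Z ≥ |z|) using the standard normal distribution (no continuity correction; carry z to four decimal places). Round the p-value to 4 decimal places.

Sample proportion p̂ = 56/117 = 0.47863.
SE₀ = √(0.60·0.40/117) = 0.045291.
Test statistic (full precision, shown to 4 dp): z = (56/117 − 0.60)/SE₀ ≈ -2.6797.
p-value = 2·P(Z ≥ |z|) with z = -2.6797 → 0.0074.

p-value = 0.0074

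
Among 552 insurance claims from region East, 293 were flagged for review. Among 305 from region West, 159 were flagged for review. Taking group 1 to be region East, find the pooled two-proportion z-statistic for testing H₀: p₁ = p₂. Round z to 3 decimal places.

z = 0.266

p̂₁ = 293/552 = 0.53080, p̂₂ = 159/305 = 0.52131.
Pooled p̂ = (293+159)/(552+305) = 452/857 = 0.52742.
Pooled SE = √[0.2492481·0.00509028] ≈ 0.035619.
z = 0.00949/0.035619 = 0.266.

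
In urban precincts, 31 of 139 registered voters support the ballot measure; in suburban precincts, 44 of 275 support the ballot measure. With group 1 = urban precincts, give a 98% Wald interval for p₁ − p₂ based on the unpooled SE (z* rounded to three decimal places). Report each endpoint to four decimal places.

(-0.0339, 0.1599)

p̂₁ = 0.22302, p̂₂ = 0.16000, so the observed difference is 0.06302.
SE = √(0.001246640 + 0.000488727) = √0.001735367 = 0.041658.
The 98% critical value is z* = 2.326. Margin of error = 0.09690.
So the interval runs from -0.0339 to 0.1599.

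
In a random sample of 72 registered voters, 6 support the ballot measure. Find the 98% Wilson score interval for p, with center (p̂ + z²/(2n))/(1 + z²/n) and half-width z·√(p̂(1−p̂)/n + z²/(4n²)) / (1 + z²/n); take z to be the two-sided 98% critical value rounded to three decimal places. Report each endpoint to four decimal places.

p̂ = 6/72 = 0.08333; z = 2.326, so z² = 5.410276.
1 + z²/n = 1.075143.
Adjusted center: (0.08333 + z²/(2n))/1.075143 = 0.11245.
Radicand: p̂(1−p̂)/n + z²/(4n²) = 0.001060957 + 0.000260912 = 0.001321869.
Half-width = 2.326·√0.001321869/1.075143 = 0.07866.
Interval: 0.11245 ± 0.07866 → (0.0338, 0.1911).

(0.0338, 0.1911)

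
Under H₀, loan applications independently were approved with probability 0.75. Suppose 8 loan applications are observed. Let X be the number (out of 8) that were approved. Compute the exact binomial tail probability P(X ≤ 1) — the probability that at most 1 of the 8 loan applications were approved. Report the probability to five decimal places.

P = 0.00038

X ~ Binomial(n=8, p=0.75).
P(X ≤ 1) = C(8,0)·0.75^0·0.25^8 + C(8,1)·0.75^1·0.25^7.
= 0.000015 + 0.000366 = 0.00038.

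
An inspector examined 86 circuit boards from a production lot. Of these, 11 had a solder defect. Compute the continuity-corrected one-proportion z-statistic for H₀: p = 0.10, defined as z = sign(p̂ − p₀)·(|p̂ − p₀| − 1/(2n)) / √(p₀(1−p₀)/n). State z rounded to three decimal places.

With x = 11 successes in n = 86, p̂ = 0.12791. p̂ − p₀ = 0.027907.
Continuity correction 1/(2n) = 1/172 = 0.005814.
Corrected numerator: |0.027907| − 0.005814 = 0.022093.
Null standard error: √(0.10·0.90/86) = √0.001046512 = 0.032350.
z = (+)0.022093/0.032350 = 0.683.

z = 0.683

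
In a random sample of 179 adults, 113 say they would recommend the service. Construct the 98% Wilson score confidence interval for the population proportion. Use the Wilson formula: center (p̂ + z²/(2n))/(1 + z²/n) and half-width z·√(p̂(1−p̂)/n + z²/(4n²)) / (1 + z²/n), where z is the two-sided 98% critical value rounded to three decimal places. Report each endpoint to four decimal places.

Here p̂ = 113/179 = 0.63128 and z = 2.326 (z² = 5.410276).
1 + z²/n = 1.030225.
Center = (0.63128 + 0.015113)/1.030225 = 0.62743.
Radicand: p̂(1−p̂)/n + z²/(4n²) = 0.001300359 + 0.000042214 = 0.001342573.
Half-width = z·√(radicand)/denom = 2.326·0.036641/1.030225 = 0.08273.
So the interval runs from 0.5447 to 0.7102.

(0.5447, 0.7102)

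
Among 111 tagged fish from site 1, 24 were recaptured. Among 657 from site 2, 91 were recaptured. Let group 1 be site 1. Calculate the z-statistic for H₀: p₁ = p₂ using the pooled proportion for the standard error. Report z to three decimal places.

z = 2.122

p̂₁ = 24/111 = 0.21622, p̂₂ = 91/657 = 0.13851.
Pooling: p̂ = 115/768 = 0.14974.
SE = √[p̂(1−p̂)(1/n₁+1/n₂)] = √[0.14974·0.85026·(1/111+1/657)] ≈ 0.036617.
z = (p̂₁ − p̂₂)/SE = (0.21622 − 0.13851)/0.036617 = 0.07771/0.036617 = 2.122.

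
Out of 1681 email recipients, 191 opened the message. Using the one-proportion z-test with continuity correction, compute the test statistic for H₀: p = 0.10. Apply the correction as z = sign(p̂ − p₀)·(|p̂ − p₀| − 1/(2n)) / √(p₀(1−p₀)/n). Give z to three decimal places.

z = 1.821

The sample proportion is 191/1681 = 0.11362. p̂ − p₀ = 0.013623.
1/(2n) = 0.000297.
Corrected numerator: |0.013623| − 0.000297 = 0.013326.
Null standard error: √(0.10·0.90/1681) = √0.000053540 = 0.007317.
z = +0.013326/0.007317 = 1.821.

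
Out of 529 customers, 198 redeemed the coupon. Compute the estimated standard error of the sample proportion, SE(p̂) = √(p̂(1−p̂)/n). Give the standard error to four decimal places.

p̂ = 198/529 = 0.37429.
p̂(1−p̂) = 0.37429·0.62571 = 0.234197.
Dividing by n and taking the root: √0.000442716 = 0.0210.

SE = 0.0210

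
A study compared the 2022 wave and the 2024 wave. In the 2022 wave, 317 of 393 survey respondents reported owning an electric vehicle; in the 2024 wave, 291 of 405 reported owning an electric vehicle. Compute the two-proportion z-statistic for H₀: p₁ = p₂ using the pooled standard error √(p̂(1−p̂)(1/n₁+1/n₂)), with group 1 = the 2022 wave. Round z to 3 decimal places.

p̂₁ = 317/393 = 0.80662, p̂₂ = 291/405 = 0.71852.
Pooled p̂ = (317+291)/(393+405) = 608/798 = 0.76190.
SE = √[p̂(1−p̂)(1/n₁+1/n₂)] = √[0.76190·0.23810·(1/393+1/405)] ≈ 0.030158.
z = 0.08810/0.030158 = 2.921.

z = 2.921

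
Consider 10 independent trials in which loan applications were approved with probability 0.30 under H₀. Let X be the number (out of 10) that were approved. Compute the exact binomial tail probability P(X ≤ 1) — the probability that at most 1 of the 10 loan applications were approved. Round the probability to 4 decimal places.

X is binomial with n = 10 and p = 0.30.
P(X ≤ 1) = C(10,0)·0.30^0·0.70^10 + C(10,1)·0.30^1·0.70^9.
= 0.028248 + 0.121061 = 0.1493.

P = 0.1493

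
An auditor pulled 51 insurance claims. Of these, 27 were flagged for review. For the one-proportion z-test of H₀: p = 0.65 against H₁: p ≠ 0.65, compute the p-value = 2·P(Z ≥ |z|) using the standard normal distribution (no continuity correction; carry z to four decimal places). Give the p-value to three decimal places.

Sample proportion p̂ = 27/51 = 0.52941.
Null standard error: √(0.65·0.35/51) = √0.004460784 = 0.066789.
z = (p̂ − p₀)/SE = (27/51 − 0.65)/0.066789 ≈ -1.8055.
From the standard normal, 2·P(Z ≥ |z|) = 0.071.

p-value = 0.071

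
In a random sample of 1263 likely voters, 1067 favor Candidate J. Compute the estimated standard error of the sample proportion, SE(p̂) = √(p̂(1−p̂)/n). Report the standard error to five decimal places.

SE = 0.01019

Sample proportion p̂ = 1067/1263 = 0.84481.
p̂(1−p̂) = 0.84481·0.15519 = 0.131106.
SE = √(0.131106/1263) = 0.01019.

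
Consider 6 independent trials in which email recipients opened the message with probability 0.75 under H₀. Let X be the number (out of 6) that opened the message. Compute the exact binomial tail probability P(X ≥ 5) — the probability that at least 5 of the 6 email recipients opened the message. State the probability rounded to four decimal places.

P = 0.5339

X is binomial with n = 6 and p = 0.75.
P(X ≥ 5) = C(6,5)·0.75^5·0.25^1 + C(6,6)·0.75^6·0.25^0.
= 0.355957 + 0.177979 = 0.5339.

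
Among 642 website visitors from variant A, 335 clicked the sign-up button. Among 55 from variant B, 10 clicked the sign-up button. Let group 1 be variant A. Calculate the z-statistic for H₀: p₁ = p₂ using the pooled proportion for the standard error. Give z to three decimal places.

z = 4.840

Sample proportions: p̂₁ = 335/642 = 0.52181 and p̂₂ = 10/55 = 0.18182.
Pooling: p̂ = 345/697 = 0.49498.
Pooled SE = √[0.2499748·0.01973945] ≈ 0.070245.
z = (p̂₁ − p̂₂)/SE = (0.52181 − 0.18182)/0.070245 = 0.33999/0.070245 = 4.840.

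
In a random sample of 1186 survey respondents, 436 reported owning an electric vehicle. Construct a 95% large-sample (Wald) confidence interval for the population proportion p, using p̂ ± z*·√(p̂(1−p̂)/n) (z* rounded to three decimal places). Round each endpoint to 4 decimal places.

Sample proportion p̂ = 436/1186 = 0.36762.
SE(p̂) = √(0.36762·0.63238/1186) = 0.014001.
The 95% critical value is z* = 1.960.
Margin of error: 1.960 × 0.014001 = 0.02744.
Interval: 0.36762 ± 0.02744 → (0.3402, 0.3951).

(0.3402, 0.3951)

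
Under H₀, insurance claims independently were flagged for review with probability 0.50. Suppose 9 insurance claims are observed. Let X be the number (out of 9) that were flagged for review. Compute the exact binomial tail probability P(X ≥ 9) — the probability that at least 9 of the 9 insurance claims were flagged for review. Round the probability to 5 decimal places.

X ~ Binomial(n=9, p=0.50).
P(X ≥ 9) = C(9,9)·0.50^9·0.50^0.
= 0.001953 = 0.00195.

P = 0.00195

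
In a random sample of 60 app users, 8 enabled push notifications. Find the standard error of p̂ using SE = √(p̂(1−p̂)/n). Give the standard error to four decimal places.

SE = 0.0439

With x = 8 successes in n = 60, p̂ = 0.13333.
p̂(1−p̂) = 0.13333·0.86667 = 0.115553.
SE = √(0.115553/60) = √0.001925883 = 0.0439.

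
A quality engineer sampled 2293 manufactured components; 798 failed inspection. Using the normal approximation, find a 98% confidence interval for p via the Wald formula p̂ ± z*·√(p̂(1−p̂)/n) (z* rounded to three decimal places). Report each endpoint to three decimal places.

Sample proportion p̂ = 798/2293 = 0.34802.
SE(p̂) = √(0.34802·0.65198/2293) = 0.009948.
z* = 2.326 at the 98% level.
Margin = 2.326·0.009948 = 0.02314.
Interval: 0.34802 ± 0.02314 → (0.325, 0.371).

(0.325, 0.371)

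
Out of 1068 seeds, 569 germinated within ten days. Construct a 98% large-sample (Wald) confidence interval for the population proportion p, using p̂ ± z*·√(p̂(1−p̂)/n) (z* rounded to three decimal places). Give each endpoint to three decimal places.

(0.497, 0.568)

p̂ = 569/1068 = 0.53277.
SE = √(p̂(1−p̂)/n) = √(0.248926/1068) = 0.015267.
z* = 2.326 at the 98% level.
Margin of error: 2.326 × 0.015267 = 0.03551.
CI: 0.53277 ± 0.03551 = (0.497, 0.568).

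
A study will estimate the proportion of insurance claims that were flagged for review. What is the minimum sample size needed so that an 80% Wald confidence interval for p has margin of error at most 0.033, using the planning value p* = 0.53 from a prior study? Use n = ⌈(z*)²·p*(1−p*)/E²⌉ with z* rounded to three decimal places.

n = 376

z* = 1.282 at the 80% level.
p*(1−p*) = 0.2491.
(z*)²·p*(1−p*)/E² = 1.643524·0.2491/0.001089 = 375.943.
Rounding up, n = 376.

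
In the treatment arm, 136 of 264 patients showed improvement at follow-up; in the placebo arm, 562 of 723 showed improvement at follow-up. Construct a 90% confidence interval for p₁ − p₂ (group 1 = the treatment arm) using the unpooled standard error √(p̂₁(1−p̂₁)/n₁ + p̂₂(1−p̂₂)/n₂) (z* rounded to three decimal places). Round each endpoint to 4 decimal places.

p̂₁ = 136/264 = 0.51515, p̂₂ = 562/723 = 0.77732; p̂₁ − p̂₂ = -0.26217.
Unpooled SE = √(p̂₁(1−p̂₁)/n₁ + p̂₂(1−p̂₂)/n₂) = √(0.000946100 + 0.000239413) = 0.034431.
z* = 1.645 at the 90% level. Margin of error = 0.05664.
CI: -0.26217 ± 0.05664 = (-0.3188, -0.2055).

(-0.3188, -0.2055)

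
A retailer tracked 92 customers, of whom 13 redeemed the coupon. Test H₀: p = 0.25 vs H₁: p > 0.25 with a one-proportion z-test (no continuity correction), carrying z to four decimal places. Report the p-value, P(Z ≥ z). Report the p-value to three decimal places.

p-value = 0.992

Sample proportion p̂ = 13/92 = 0.14130.
Under H₀, SE = √(p₀(1−p₀)/n) = √(0.25·0.75/92) = √0.002038043 = 0.045145.
z = (p̂ − p₀)/SE = (13/92 − 0.25)/0.045145 ≈ -2.4077.
From the standard normal, P(Z ≥ z) = 0.992.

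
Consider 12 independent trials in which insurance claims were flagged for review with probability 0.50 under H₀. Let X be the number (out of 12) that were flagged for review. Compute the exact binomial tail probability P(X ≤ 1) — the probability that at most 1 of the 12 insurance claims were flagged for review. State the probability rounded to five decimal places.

P = 0.00317

X ~ Binomial(n=12, p=0.50).
P(X ≤ 1) = C(12,0)·0.50^0·0.50^12 + C(12,1)·0.50^1·0.50^11.
= 0.000244 + 0.002930 = 0.00317.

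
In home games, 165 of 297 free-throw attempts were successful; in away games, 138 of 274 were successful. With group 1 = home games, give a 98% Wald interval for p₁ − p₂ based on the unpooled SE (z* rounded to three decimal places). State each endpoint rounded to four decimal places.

(-0.0452, 0.1490)

p̂₁ = 0.55556, p̂₂ = 0.50365, so the observed difference is 0.05191.
Unpooled SE = √(p̂₁(1−p̂₁)/n₁ + p̂₂(1−p̂₂)/n₂) = √(0.000831359 + 0.000912360) = 0.041758.
For 98% confidence, z* = 2.326. Margin = 2.326·0.041758 = 0.09713.
So the interval runs from -0.0452 to 0.1490.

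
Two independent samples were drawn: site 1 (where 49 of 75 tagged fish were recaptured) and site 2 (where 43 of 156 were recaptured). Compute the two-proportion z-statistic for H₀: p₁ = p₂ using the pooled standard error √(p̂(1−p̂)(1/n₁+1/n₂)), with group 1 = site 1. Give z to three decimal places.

p̂₁ = 49/75 = 0.65333, p̂₂ = 43/156 = 0.27564.
Pooled p̂ = (49+43)/(75+156) = 92/231 = 0.39827.
SE = √[p̂(1−p̂)(1/n₁+1/n₂)] = √[0.39827·0.60173·(1/75+1/156)] ≈ 0.068786.
z = (p̂₁ − p̂₂)/SE = (0.65333 − 0.27564)/0.068786 = 0.37769/0.068786 = 5.491.

z = 5.491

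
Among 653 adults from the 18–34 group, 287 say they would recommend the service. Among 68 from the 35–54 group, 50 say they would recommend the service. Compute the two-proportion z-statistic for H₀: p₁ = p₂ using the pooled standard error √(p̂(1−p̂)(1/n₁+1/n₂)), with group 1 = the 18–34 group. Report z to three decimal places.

Sample proportions: p̂₁ = 287/653 = 0.43951 and p̂₂ = 50/68 = 0.73529.
Pooling: p̂ = 337/721 = 0.46741.
SE = √[p̂(1−p̂)(1/n₁+1/n₂)] = √[0.46741·0.53259·(1/653+1/68)] ≈ 0.063577.
z = -0.29578/0.063577 = -4.652.

z = -4.652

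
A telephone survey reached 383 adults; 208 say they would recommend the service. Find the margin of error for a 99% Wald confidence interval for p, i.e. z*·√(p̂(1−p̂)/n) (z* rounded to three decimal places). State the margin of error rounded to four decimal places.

ME = 0.0656

p̂ = 208/383 = 0.54308.
SE = √(p̂(1−p̂)/n) = √(0.248144/383) = 0.025454.
z* = 2.576 at the 99% level.
ME = 2.576·0.025454 = 0.0656.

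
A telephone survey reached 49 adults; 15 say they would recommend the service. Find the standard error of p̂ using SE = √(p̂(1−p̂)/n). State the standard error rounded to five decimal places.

The sample proportion is 15/49 = 0.30612.
p̂(1−p̂) = 0.212411.
SE = √(0.212411/49) = 0.06584.

SE = 0.06584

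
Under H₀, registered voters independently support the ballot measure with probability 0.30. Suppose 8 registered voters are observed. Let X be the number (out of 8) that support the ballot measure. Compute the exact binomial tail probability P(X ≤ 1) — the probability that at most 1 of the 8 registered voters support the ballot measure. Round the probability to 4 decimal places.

P = 0.2553

X ~ Binomial(n=8, p=0.30).
P(X ≤ 1) = C(8,0)·0.30^0·0.70^8 + C(8,1)·0.30^1·0.70^7.
= 0.057648 + 0.197650 = 0.2553.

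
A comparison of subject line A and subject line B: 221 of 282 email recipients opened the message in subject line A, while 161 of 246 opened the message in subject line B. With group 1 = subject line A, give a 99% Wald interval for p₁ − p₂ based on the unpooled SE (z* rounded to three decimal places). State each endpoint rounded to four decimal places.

(0.0288, 0.2297)

p̂₁ = 221/282 = 0.78369, p̂₂ = 161/246 = 0.65447; p̂₁ − p̂₂ = 0.12922.
Unpooled SE = √(p̂₁(1−p̂₁)/n₁ + p̂₂(1−p̂₂)/n₂) = √(0.000601139 + 0.000919262) = 0.038992.
z* = 2.576 at the 99% level. Margin = 2.576·0.038992 = 0.10044.
CI: 0.12922 ± 0.10044 = (0.0288, 0.2297).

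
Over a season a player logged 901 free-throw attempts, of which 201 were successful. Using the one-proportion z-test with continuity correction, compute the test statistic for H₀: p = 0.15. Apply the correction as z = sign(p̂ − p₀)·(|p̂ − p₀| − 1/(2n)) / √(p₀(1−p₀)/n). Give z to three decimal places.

p̂ = 201/901 = 0.22309. p̂ − p₀ = 0.073085.
1/(2n) = 0.000555.
Corrected numerator: |0.073085| − 0.000555 = 0.072530.
Under H₀, SE = √(p₀(1−p₀)/n) = √(0.15·0.85/901) = √0.000141509 = 0.011896.
z = +0.072530/0.011896 = 6.097.

z = 6.097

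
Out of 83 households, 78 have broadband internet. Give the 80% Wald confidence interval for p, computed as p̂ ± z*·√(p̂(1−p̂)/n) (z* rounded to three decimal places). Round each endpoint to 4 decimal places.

(0.9063, 0.9732)

With x = 78 successes in n = 83, p̂ = 0.93976.
SE = √(p̂(1−p̂)/n) = √(0.056612/83) = 0.026117.
The 80% critical value is z* = 1.282.
Margin = 1.282·0.026117 = 0.03348.
So the interval runs from 0.9063 to 0.9732.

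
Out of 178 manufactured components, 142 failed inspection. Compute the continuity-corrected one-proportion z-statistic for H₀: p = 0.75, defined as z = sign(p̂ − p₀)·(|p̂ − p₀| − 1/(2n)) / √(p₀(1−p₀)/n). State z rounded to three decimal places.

With x = 142 successes in n = 178, p̂ = 0.79775. p̂ − p₀ = 0.047753.
1/(2n) = 0.002809.
Corrected numerator: |0.047753| − 0.002809 = 0.044944.
Under H₀, SE = √(p₀(1−p₀)/n) = √(0.75·0.25/178) = √0.001053371 = 0.032456.
z = +0.044944/0.032456 = 1.385.

z = 1.385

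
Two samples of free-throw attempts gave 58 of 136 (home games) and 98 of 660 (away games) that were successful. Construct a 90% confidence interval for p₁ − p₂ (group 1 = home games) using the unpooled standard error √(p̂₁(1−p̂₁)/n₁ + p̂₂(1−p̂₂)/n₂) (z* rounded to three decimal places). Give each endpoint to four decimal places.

(0.2046, 0.3514)

p̂₁ = 0.42647, p̂₂ = 0.14848, so the observed difference is 0.27799.
Unpooled SE = √(p̂₁(1−p̂₁)/n₁ + p̂₂(1−p̂₂)/n₂) = √(0.001798481 + 0.000191571) = 0.044610.
The 90% critical value is z* = 1.645. Margin = 1.645·0.044610 = 0.07338.
CI: 0.27799 ± 0.07338 = (0.2046, 0.3514).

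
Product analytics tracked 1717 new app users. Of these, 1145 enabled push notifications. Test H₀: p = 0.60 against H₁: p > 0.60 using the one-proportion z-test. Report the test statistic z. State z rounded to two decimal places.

The sample proportion is 1145/1717 = 0.66686.
Under H₀, SE = √(p₀(1−p₀)/n) = √(0.60·0.40/1717) = √0.000139779 = 0.011823.
Test statistic: z = 0.06686/0.011823 = 5.66.

z = 5.66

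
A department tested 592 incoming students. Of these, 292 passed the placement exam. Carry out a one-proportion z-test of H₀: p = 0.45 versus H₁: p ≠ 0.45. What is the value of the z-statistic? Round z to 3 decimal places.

Sample proportion p̂ = 292/592 = 0.49324.
Null standard error: √(0.45·0.55/592) = √0.000418074 = 0.020447.
z = (0.49324 − 0.45)/0.020447 = 0.04324/0.020447 = 2.115.

z = 2.115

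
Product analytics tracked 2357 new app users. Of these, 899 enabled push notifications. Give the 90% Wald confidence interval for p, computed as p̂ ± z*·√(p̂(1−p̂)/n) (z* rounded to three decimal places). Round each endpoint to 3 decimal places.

Sample proportion p̂ = 899/2357 = 0.38142.
SE = √(p̂(1−p̂)/n) = √(0.235938/2357) = 0.010005.
The 90% critical value is z* = 1.645.
Margin of error: 1.645 × 0.010005 = 0.01646.
Interval: 0.38142 ± 0.01646 → (0.365, 0.398).

(0.365, 0.398)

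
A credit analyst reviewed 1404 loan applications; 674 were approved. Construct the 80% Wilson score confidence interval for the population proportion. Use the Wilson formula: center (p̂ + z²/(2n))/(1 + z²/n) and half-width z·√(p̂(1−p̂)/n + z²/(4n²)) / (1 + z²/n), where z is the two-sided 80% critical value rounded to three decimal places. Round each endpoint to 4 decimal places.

(0.4630, 0.4972)

Here p̂ = 674/1404 = 0.48006 and z = 1.282 (z² = 1.643524).
Denominator 1 + z²/n = 1 + 1.643524/1404 = 1.001171.
Adjusted center: (0.48006 + z²/(2n))/1.001171 = 0.48008.
Radicand: p̂(1−p̂)/n + z²/(4n²) = 0.000177779 + 0.000000208 = 0.000177987.
Half-width = z·√(radicand)/denom = 1.282·0.013341/1.001171 = 0.01708.
Interval: 0.48008 ± 0.01708 → (0.4630, 0.4972).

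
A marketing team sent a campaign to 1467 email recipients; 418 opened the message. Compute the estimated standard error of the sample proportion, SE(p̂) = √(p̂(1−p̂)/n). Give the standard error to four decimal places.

SE = 0.0118

The sample proportion is 418/1467 = 0.28494.
p̂(1−p̂) = 0.203749.
SE = √(0.203749/1467) = 0.0118.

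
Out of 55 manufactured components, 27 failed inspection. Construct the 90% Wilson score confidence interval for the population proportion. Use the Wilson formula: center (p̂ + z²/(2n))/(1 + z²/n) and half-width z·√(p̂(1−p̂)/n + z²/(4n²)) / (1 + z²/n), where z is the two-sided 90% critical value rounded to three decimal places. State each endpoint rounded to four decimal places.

p̂ = 27/55 = 0.49091; z = 1.645, so z² = 2.706025.
1 + z²/n = 1.049200.
Center = (0.49091 + 0.024600)/1.049200 = 0.49134.
Radicand: p̂(1−p̂)/n + z²/(4n²) = 0.004543952 + 0.000223638 = 0.004767590.
Half-width = 1.645·√0.004767590/1.049200 = 0.10826.
Interval: 0.49134 ± 0.10826 → (0.3831, 0.5996).

(0.3831, 0.5996)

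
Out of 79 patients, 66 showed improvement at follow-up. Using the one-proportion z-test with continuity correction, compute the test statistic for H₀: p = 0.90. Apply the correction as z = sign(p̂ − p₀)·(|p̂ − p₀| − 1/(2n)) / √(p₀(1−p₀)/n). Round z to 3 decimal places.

z = -1.725

p̂ = 66/79 = 0.83544. p̂ − p₀ = -0.064557.
Continuity correction 1/(2n) = 1/158 = 0.006329.
Corrected numerator: |-0.064557| − 0.006329 = 0.058228.
Null standard error: √(0.90·0.10/79) = √0.001139241 = 0.033753.
z = −0.058228/0.033753 = -1.725.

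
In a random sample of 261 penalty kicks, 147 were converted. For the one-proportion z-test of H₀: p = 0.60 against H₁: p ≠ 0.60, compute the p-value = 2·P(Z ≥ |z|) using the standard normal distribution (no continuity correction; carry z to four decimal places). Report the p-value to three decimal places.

p-value = 0.225

p̂ = 147/261 = 0.56322.
Under H₀, SE = √(p₀(1−p₀)/n) = √(0.60·0.40/261) = √0.000919540 = 0.030324.
Test statistic (full precision, shown to 4 dp): z = (147/261 − 0.60)/SE₀ ≈ -1.2130.
p-value = 2·P(Z ≥ |z|) with z = -1.2130 → 0.225.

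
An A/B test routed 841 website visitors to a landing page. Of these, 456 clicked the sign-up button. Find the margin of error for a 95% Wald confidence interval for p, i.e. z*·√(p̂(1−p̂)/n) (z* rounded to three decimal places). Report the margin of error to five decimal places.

ME = 0.03367

With x = 456 successes in n = 841, p̂ = 0.54221.
SE(p̂) = √(0.54221·0.45779/841) = 0.017180.
z* = 1.960 at the 95% level.
So ME = 0.03367.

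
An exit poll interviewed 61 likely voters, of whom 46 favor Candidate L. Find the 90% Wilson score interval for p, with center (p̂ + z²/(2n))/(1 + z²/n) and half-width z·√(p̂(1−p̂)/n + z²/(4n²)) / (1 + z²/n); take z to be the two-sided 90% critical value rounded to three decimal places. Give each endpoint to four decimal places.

p̂ = 46/61 = 0.75410; z = 1.645, so z² = 2.706025.
Denominator 1 + z²/n = 1 + 2.706025/61 = 1.044361.
Adjusted center: (0.75410 + z²/(2n))/1.044361 = 0.74331.
Radicand: p̂(1−p̂)/n + z²/(4n²) = 0.003039902 + 0.000181808 = 0.003221710.
Half-width = z·√(radicand)/denom = 1.645·0.056760/1.044361 = 0.08940.
CI: 0.74331 ± 0.08940 = (0.6539, 0.8327).

(0.6539, 0.8327)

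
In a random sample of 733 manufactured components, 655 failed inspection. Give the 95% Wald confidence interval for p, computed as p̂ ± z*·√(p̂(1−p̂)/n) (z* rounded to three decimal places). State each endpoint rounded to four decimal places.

Sample proportion p̂ = 655/733 = 0.89359.
SE = √(p̂(1−p̂)/n) = √(0.095088/733) = 0.011390.
For 95% confidence, z* = 1.960.
Margin of error: 1.960 × 0.011390 = 0.02232.
Interval: 0.89359 ± 0.02232 → (0.8713, 0.9159).

(0.8713, 0.9159)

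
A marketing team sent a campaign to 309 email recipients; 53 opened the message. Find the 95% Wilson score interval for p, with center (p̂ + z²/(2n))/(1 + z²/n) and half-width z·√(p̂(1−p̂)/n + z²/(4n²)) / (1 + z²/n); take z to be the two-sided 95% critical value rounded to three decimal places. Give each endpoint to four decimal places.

p̂ = 53/309 = 0.17152; z = 1.960, so z² = 3.841600.
1 + z²/n = 1.012432.
Adjusted center: (0.17152 + z²/(2n))/1.012432 = 0.17555.
Radicand: p̂(1−p̂)/n + z²/(4n²) = 0.000459876 + 0.000010059 = 0.000469935.
Half-width = 1.960·√0.000469935/1.012432 = 0.04197.
So the interval runs from 0.1336 to 0.2175.

(0.1336, 0.2175)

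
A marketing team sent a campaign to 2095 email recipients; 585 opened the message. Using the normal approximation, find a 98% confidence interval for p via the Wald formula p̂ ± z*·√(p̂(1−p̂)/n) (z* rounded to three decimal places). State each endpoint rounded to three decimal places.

(0.256, 0.302)

p̂ = 585/2095 = 0.27924.
SE = √(p̂(1−p̂)/n) = √(0.201263/2095) = 0.009801.
For 98% confidence, z* = 2.326.
Margin of error: 2.326 × 0.009801 = 0.02280.
So the interval runs from 0.256 to 0.302.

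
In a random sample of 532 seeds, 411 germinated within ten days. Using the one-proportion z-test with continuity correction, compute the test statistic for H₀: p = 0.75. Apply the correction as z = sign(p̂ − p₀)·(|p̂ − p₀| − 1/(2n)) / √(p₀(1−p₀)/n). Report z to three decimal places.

With x = 411 successes in n = 532, p̂ = 0.77256. p̂ − p₀ = 0.022556.
Continuity correction 1/(2n) = 1/1064 = 0.000940.
Corrected numerator: |0.022556| − 0.000940 = 0.021616.
Null standard error: √(0.75·0.25/532) = √0.000352444 = 0.018773.
z = +0.021616/0.018773 = 1.151.

z = 1.151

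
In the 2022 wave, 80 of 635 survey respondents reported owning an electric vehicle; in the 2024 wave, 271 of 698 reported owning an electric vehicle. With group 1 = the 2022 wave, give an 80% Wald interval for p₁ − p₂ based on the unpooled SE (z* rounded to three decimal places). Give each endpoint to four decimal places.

p̂₁ = 80/635 = 0.12598, p̂₂ = 271/698 = 0.38825; p̂₁ − p̂₂ = -0.26227.
SE = √(0.000173405 + 0.000340276) = √0.000513681 = 0.022665.
The 80% critical value is z* = 1.282. Margin = 1.282·0.022665 = 0.02906.
Interval: -0.26227 ± 0.02906 → (-0.2913, -0.2332).

(-0.2913, -0.2332)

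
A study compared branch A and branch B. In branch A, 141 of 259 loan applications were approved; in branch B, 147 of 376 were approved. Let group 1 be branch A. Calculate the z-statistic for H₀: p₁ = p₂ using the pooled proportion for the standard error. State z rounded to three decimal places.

p̂₁ = 141/259 = 0.54440, p̂₂ = 147/376 = 0.39096.
Pooling: p̂ = 288/635 = 0.45354.
Pooled SE = √[0.2478418·0.00652058] ≈ 0.040200.
z = 0.15344/0.040200 = 3.817.

z = 3.817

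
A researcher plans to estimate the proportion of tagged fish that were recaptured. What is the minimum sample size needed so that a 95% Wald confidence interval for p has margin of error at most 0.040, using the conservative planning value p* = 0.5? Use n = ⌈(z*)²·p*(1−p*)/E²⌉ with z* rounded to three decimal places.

n = 601

z* = 1.960 at the 95% level.
p*(1−p*) = 0.50·0.50 = 0.2500.
Required n before rounding: 3.841600 × 0.2500 / 0.040² = 600.250.
⌈600.250⌉ = 601.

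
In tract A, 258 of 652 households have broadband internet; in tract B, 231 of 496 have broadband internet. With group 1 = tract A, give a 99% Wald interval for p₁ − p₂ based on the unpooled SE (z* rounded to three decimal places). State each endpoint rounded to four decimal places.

(-0.1459, 0.0059)

p̂₁ = 0.39571, p̂₂ = 0.46573, so the observed difference is -0.07002.
Unpooled SE = √(p̂₁(1−p̂₁)/n₁ + p̂₂(1−p̂₂)/n₂) = √(0.000366753 + 0.000501664) = 0.029469.
z* = 2.576 at the 99% level. Margin = 2.576·0.029469 = 0.07591.
Interval: -0.07002 ± 0.07591 → (-0.1459, 0.0059).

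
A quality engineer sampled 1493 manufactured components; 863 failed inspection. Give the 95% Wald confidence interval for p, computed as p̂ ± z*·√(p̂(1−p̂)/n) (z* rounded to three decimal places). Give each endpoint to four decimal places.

p̂ = 863/1493 = 0.57803.
SE = √(p̂(1−p̂)/n) = √(0.243911/1493) = 0.012782.
The 95% critical value is z* = 1.960.
Margin of error: 1.960 × 0.012782 = 0.02505.
CI: 0.57803 ± 0.02505 = (0.5530, 0.6031).

(0.5530, 0.6031)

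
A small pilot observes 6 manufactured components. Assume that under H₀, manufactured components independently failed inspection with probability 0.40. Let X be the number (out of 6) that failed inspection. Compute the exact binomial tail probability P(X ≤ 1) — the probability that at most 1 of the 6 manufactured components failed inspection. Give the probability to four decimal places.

P = 0.2333

X ~ Binomial(n=6, p=0.40).
P(X ≤ 1) = C(6,0)·0.40^0·0.60^6 + C(6,1)·0.40^1·0.60^5.
= 0.046656 + 0.186624 = 0.2333.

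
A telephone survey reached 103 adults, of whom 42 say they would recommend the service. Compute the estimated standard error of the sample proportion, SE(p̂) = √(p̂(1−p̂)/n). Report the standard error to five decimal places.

p̂ = 42/103 = 0.40777.
p̂(1−p̂) = 0.40777·0.59223 = 0.241494.
SE = √(0.241494/103) = 0.04842.

SE = 0.04842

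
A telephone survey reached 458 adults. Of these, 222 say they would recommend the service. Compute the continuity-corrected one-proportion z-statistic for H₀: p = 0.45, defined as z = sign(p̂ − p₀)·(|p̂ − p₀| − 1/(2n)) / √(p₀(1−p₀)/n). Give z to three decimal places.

z = 1.446

p̂ = 222/458 = 0.48472. p̂ − p₀ = 0.034716.
Continuity correction 1/(2n) = 1/916 = 0.001092.
Corrected numerator: |0.034716| − 0.001092 = 0.033624.
SE₀ = √(0.45·0.55/458) = 0.023246.
z = +0.033624/0.023246 = 1.446.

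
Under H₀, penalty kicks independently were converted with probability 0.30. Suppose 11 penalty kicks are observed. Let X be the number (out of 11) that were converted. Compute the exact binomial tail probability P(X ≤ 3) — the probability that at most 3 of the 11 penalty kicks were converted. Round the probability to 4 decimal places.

X ~ Binomial(n=11, p=0.30).
P(X ≤ 3) = C(11,0)·0.30^0·0.70^11 + C(11,1)·0.30^1·0.70^10 + C(11,2)·0.30^2·0.70^9 + C(11,3)·0.30^3·0.70^8.
= 0.019773 + 0.093217 + 0.199750 + 0.256822 = 0.5696.

P = 0.5696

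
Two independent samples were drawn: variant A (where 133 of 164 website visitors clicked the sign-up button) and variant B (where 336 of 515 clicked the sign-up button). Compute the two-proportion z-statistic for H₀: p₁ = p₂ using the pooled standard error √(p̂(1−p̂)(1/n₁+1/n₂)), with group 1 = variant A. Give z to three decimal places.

p̂₁ = 133/164 = 0.81098, p̂₂ = 336/515 = 0.65243.
Pooled p̂ = (133+336)/(164+515) = 469/679 = 0.69072.
SE = √[p̂(1−p̂)(1/n₁+1/n₂)] = √[0.69072·0.30928·(1/164+1/515)] ≈ 0.041442.
z = (p̂₁ − p̂₂)/SE = (0.81098 − 0.65243)/0.041442 = 0.15855/0.041442 = 3.826.

z = 3.826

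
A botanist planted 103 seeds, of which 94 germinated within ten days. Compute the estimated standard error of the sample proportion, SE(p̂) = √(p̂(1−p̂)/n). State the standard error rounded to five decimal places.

SE = 0.02782

Sample proportion p̂ = 94/103 = 0.91262.
p̂(1−p̂) = 0.91262·0.08738 = 0.079745.
SE = √(0.079745/103) = 0.02782.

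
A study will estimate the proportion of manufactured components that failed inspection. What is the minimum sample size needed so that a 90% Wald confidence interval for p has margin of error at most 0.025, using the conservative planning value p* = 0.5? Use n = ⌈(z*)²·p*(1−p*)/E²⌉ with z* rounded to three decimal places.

The 90% critical value is z* = 1.645.
p*(1−p*) = 0.50·0.50 = 0.2500.
(z*)²·p*(1−p*)/E² = 2.706025·0.2500/0.000625 = 1082.410.
Rounding up, n = 1083.

n = 1083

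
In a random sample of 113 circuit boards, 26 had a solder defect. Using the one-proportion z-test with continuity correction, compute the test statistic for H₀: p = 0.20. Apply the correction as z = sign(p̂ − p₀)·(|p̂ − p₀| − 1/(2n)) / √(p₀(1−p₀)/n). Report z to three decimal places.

With x = 26 successes in n = 113, p̂ = 0.23009. p̂ − p₀ = 0.030088.
Continuity correction 1/(2n) = 1/226 = 0.004425.
Corrected numerator: |0.030088| − 0.004425 = 0.025663.
SE₀ = √(0.20·0.80/113) = 0.037629.
z = +0.025663/0.037629 = 0.682.

z = 0.682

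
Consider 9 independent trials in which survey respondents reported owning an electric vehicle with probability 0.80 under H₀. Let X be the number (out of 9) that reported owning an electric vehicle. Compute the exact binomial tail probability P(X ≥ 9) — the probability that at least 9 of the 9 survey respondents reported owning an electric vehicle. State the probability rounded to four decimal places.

X is binomial with n = 9 and p = 0.80.
P(X ≥ 9) = C(9,9)·0.80^9·0.20^0.
= 0.134218 = 0.1342.

P = 0.1342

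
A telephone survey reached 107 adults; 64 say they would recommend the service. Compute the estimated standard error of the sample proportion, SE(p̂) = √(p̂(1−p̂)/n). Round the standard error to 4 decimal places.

SE = 0.0474

p̂ = 64/107 = 0.59813.
p̂(1−p̂) = 0.59813·0.40187 = 0.240371.
Dividing by n and taking the root: √0.002246458 = 0.0474.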